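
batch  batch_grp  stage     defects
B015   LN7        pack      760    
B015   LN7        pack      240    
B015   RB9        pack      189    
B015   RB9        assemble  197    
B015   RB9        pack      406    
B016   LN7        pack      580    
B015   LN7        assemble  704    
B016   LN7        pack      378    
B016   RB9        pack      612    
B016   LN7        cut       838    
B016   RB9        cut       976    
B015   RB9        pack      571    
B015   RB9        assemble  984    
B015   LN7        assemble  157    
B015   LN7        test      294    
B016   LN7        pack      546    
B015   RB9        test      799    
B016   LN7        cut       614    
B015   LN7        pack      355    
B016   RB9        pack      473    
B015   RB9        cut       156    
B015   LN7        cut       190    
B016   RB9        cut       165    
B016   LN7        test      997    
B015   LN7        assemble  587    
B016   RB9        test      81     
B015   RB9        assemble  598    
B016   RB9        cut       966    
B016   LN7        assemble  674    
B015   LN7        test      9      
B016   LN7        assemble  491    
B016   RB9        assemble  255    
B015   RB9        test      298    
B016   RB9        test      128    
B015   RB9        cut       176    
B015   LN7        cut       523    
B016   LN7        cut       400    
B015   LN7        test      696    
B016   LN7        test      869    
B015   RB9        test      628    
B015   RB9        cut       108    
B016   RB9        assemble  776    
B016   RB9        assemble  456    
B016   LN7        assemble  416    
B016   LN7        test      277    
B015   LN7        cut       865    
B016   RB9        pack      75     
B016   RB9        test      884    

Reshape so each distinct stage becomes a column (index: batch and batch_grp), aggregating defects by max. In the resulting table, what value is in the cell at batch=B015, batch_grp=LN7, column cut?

865

Rows with batch=B015, batch_grp=LN7 and stage=cut: defects values are 190, 523, 865.
max(190, 523, 865) = 865.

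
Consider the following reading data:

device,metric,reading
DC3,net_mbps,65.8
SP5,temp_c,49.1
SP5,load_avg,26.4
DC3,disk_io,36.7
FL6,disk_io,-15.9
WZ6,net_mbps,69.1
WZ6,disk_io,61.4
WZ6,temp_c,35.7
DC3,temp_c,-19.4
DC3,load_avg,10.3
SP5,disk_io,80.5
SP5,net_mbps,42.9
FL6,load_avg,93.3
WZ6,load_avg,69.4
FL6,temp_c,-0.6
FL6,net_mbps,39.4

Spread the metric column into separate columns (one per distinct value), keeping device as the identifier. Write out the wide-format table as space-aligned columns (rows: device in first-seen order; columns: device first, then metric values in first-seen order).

Columns: device plus the 4 distinct metric values (net_mbps, temp_c, load_avg, disk_io).
For example, row DC3 column net_mbps takes reading=65.8 from the long row (DC3, net_mbps).

device  net_mbps  temp_c  load_avg  disk_io
DC3     65.8      -19.4   10.3      36.7   
SP5     42.9      49.1    26.4      80.5   
FL6     39.4      -0.6    93.3      -15.9  
WZ6     69.1      35.7    69.4      61.4   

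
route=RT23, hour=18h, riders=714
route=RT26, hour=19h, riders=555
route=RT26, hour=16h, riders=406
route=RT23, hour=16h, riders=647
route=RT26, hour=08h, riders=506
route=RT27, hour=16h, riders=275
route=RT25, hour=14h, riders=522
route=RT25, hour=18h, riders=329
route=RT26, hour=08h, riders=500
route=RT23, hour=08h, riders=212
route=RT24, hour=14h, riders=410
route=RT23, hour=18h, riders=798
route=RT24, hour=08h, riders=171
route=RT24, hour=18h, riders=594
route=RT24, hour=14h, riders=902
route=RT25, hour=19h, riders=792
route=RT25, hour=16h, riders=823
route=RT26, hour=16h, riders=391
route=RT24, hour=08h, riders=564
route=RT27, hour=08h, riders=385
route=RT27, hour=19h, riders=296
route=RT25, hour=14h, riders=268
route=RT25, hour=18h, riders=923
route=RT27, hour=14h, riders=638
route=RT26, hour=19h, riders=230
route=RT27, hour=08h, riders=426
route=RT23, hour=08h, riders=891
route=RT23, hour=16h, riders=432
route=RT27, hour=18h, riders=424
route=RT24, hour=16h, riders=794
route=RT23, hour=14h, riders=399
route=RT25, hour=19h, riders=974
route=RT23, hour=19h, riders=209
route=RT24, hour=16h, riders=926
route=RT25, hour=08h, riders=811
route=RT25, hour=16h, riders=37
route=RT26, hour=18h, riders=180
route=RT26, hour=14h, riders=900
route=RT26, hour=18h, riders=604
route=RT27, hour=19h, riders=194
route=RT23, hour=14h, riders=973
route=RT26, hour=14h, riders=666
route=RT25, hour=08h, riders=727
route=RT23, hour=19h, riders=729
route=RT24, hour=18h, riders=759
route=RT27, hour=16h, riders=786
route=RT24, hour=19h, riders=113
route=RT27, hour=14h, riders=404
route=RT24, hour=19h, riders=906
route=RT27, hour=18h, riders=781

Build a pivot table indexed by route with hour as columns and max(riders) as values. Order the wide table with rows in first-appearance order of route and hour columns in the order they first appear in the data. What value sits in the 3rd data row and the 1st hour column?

781

With rows in first-appearance order of route, row 3 is route=RT27. hour columns in first-appearance order: 18h, 19h, 16h, 08h, 14h; column 1 is 18h.
Long rows with route=RT27, hour=18h: max(424, 781) = 781.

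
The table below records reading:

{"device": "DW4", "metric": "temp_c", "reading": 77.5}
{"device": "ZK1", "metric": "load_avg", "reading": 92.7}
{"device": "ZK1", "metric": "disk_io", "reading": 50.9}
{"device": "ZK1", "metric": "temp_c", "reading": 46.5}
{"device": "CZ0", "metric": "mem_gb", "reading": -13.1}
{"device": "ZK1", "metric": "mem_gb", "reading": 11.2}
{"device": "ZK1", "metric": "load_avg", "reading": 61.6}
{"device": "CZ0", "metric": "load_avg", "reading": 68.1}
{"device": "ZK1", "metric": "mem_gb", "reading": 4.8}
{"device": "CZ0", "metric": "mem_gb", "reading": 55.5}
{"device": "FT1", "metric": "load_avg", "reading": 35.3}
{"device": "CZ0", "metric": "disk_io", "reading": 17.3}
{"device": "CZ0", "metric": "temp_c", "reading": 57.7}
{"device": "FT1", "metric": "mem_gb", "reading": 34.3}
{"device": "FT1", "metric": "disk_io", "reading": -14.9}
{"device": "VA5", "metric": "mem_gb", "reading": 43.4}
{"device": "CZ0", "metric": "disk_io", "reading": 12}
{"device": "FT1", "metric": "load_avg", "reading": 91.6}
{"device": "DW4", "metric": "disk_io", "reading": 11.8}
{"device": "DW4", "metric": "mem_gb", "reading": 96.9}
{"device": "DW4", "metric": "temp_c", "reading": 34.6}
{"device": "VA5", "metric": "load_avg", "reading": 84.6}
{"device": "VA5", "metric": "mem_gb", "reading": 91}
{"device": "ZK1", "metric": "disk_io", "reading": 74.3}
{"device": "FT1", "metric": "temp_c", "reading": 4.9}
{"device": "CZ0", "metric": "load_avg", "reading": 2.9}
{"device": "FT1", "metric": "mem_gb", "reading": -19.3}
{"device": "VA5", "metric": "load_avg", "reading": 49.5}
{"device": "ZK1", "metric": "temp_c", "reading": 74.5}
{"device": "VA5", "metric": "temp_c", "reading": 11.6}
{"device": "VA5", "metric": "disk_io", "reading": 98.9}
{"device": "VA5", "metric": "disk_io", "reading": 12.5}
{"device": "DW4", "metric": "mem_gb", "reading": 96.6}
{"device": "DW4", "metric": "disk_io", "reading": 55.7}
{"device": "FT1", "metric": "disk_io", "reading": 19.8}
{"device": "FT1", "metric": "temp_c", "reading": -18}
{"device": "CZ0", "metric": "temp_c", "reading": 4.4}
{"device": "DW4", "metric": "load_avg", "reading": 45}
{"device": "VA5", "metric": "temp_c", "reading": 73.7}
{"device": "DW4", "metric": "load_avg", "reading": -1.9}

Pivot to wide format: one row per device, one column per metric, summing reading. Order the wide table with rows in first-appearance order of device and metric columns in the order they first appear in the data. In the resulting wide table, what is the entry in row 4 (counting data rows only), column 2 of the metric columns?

With rows in first-appearance order of device, row 4 is device=FT1. metric columns in first-appearance order: temp_c, load_avg, disk_io, mem_gb; column 2 is load_avg.
Long rows with device=FT1, metric=load_avg: 35.3 + 91.6 = 126.9.

126.9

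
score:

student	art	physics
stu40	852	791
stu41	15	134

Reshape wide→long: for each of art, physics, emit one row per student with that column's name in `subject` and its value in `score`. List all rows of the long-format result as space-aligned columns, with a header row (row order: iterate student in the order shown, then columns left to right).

student  subject  score
stu40    art      852  
stu40    physics  791  
stu41    art      15   
stu41    physics  134  

Each (student, column) pair becomes one row: 2 × 2 = 4 rows.
For example, (stu40, art) → score=852.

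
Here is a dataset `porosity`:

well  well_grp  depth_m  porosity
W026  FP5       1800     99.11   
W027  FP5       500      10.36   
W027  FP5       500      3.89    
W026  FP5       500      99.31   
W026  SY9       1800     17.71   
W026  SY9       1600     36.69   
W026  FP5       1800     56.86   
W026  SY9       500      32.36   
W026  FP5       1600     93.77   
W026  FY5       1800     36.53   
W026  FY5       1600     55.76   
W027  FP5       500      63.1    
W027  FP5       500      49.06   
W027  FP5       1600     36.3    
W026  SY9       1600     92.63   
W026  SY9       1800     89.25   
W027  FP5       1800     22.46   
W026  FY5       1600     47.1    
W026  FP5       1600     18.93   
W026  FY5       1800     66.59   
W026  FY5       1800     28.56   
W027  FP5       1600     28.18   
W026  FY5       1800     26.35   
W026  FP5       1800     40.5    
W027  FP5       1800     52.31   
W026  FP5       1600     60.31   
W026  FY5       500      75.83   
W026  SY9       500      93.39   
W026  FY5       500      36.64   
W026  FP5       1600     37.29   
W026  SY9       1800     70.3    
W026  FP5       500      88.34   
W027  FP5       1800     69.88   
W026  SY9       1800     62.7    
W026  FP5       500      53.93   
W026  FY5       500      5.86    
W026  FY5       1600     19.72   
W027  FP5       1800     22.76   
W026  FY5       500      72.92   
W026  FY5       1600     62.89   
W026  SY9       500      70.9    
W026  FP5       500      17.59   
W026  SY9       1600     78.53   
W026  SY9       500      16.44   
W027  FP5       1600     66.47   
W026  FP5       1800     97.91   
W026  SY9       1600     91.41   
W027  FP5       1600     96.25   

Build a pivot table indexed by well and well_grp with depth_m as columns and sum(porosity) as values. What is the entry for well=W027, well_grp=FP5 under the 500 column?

126.41

Rows with well=W027, well_grp=FP5 and depth_m=500: porosity values are 10.36, 3.89, 63.1, 49.06.
10.36 + 3.89 + 63.1 + 49.06 = 126.41.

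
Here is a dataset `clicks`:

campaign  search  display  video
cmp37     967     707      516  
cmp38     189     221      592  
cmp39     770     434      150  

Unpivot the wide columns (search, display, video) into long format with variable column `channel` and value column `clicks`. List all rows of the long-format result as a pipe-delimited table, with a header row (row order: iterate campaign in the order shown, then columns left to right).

| campaign | channel | clicks |
| cmp37 | search | 967 |
| cmp37 | display | 707 |
| cmp37 | video | 516 |
| cmp38 | search | 189 |
| cmp38 | display | 221 |
| cmp38 | video | 592 |
| cmp39 | search | 770 |
| cmp39 | display | 434 |
| cmp39 | video | 150 |

Each (campaign, column) pair becomes one row: 3 × 3 = 9 rows.
For example, (cmp37, search) → clicks=967.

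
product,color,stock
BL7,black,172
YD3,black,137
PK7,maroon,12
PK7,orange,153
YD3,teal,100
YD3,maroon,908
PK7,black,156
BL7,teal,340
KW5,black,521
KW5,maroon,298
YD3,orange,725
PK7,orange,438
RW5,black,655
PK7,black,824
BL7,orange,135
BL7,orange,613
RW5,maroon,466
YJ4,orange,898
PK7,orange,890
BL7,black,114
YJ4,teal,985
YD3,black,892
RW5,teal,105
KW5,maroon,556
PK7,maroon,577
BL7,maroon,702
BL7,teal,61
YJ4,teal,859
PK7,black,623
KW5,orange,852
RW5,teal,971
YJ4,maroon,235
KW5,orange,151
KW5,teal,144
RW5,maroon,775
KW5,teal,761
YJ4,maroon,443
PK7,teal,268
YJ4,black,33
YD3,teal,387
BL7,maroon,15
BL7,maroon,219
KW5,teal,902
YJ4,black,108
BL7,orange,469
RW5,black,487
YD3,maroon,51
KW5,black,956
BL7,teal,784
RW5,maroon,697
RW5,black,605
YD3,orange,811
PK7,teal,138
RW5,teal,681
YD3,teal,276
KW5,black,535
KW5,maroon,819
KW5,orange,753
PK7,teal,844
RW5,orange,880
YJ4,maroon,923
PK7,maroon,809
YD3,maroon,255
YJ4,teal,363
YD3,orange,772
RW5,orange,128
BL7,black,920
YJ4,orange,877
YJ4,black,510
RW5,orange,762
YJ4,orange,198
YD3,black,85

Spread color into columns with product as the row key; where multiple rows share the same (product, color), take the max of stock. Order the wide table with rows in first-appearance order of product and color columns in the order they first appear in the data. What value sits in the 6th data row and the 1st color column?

510

With rows in first-appearance order of product, row 6 is product=YJ4. color columns in first-appearance order: black, maroon, orange, teal; column 1 is black.
Long rows with product=YJ4, color=black: max(33, 108, 510) = 510.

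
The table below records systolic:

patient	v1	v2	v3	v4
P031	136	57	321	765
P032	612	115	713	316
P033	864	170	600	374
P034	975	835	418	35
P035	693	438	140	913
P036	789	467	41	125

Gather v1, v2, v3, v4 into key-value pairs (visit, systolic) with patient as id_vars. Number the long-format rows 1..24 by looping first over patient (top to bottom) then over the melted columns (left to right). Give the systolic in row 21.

24 rows total (6 × 4). Row 21: index ⌊(21-1)/4⌋ = 5 into patient → P036; (21-1) mod 4 = 0 into the melted columns → v1.
So row 21 is (P036, v1, 789); systolic = 789.

789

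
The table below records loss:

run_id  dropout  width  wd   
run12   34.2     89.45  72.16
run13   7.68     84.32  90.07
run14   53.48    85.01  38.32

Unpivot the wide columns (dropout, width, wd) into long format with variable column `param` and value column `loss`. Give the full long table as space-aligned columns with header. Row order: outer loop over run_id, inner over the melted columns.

run_id  param    loss 
run12   dropout  34.2 
run12   width    89.45
run12   wd       72.16
run13   dropout  7.68 
run13   width    84.32
run13   wd       90.07
run14   dropout  53.48
run14   width    85.01
run14   wd       38.32

Each (run_id, column) pair becomes one row: 3 × 3 = 9 rows.
For example, (run12, dropout) → loss=34.2.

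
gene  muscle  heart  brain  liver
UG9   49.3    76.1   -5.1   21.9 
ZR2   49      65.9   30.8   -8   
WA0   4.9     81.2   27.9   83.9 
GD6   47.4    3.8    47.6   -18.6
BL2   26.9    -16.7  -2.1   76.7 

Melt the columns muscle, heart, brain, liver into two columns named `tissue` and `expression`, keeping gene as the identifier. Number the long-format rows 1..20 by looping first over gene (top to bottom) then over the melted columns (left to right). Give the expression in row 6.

20 rows total (5 × 4). Row 6: index ⌊(6-1)/4⌋ = 1 into gene → ZR2; (6-1) mod 4 = 1 into the melted columns → heart.
So row 6 is (ZR2, heart, 65.9); expression = 65.9.

65.9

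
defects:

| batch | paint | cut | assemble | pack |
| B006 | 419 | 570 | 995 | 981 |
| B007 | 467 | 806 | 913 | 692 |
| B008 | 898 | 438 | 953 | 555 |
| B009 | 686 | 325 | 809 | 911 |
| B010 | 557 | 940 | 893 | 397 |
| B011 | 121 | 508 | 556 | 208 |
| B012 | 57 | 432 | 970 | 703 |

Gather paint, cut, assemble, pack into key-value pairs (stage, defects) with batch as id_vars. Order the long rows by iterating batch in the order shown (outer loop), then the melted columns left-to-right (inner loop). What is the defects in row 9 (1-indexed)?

898

28 rows total (7 × 4). Row 9: index ⌊(9-1)/4⌋ = 2 into batch → B008; (9-1) mod 4 = 0 into the melted columns → paint.
So row 9 is (B008, paint, 898); defects = 898.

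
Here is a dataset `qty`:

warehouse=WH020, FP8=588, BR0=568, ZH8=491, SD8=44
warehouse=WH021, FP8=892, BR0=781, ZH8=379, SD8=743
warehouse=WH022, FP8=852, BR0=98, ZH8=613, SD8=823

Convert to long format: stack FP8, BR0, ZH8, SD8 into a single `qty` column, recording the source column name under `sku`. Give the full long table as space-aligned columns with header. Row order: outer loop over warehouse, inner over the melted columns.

Each (warehouse, column) pair becomes one row: 3 × 4 = 12 rows.
For example, (WH020, FP8) → qty=588.

warehouse  sku  qty
WH020      FP8  588
WH020      BR0  568
WH020      ZH8  491
WH020      SD8  44 
WH021      FP8  892
WH021      BR0  781
WH021      ZH8  379
WH021      SD8  743
WH022      FP8  852
WH022      BR0  98 
WH022      ZH8  613
WH022      SD8  823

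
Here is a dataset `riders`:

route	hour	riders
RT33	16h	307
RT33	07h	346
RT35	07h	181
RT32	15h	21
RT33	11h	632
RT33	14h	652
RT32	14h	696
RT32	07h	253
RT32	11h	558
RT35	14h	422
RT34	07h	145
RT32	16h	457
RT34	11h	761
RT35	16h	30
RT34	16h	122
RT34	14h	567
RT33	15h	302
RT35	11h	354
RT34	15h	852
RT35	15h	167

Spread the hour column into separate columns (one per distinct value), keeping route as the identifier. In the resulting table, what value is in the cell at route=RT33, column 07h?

Wide layout: rows indexed by route, columns are the 5 distinct hour values (16h, 07h, 15h, 11h, 14h).
Cell (route=RT33, hour=07h) draws from the long row where route=RT33 and hour=07h, which has riders=346.

346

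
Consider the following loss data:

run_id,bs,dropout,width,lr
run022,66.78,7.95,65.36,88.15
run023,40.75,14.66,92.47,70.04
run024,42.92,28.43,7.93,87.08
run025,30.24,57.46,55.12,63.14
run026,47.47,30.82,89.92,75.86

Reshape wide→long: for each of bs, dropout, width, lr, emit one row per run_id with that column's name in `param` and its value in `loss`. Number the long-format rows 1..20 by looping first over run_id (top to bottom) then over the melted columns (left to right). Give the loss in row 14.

57.46

20 rows total (5 × 4). Row 14: index ⌊(14-1)/4⌋ = 3 into run_id → run025; (14-1) mod 4 = 1 into the melted columns → dropout.
So row 14 is (run025, dropout, 57.46); loss = 57.46.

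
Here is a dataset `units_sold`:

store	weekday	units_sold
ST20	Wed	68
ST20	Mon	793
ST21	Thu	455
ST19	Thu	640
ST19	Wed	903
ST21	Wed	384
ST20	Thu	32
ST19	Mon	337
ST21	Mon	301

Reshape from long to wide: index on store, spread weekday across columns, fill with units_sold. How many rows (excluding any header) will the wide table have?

3 distinct store values → 3 rows.

3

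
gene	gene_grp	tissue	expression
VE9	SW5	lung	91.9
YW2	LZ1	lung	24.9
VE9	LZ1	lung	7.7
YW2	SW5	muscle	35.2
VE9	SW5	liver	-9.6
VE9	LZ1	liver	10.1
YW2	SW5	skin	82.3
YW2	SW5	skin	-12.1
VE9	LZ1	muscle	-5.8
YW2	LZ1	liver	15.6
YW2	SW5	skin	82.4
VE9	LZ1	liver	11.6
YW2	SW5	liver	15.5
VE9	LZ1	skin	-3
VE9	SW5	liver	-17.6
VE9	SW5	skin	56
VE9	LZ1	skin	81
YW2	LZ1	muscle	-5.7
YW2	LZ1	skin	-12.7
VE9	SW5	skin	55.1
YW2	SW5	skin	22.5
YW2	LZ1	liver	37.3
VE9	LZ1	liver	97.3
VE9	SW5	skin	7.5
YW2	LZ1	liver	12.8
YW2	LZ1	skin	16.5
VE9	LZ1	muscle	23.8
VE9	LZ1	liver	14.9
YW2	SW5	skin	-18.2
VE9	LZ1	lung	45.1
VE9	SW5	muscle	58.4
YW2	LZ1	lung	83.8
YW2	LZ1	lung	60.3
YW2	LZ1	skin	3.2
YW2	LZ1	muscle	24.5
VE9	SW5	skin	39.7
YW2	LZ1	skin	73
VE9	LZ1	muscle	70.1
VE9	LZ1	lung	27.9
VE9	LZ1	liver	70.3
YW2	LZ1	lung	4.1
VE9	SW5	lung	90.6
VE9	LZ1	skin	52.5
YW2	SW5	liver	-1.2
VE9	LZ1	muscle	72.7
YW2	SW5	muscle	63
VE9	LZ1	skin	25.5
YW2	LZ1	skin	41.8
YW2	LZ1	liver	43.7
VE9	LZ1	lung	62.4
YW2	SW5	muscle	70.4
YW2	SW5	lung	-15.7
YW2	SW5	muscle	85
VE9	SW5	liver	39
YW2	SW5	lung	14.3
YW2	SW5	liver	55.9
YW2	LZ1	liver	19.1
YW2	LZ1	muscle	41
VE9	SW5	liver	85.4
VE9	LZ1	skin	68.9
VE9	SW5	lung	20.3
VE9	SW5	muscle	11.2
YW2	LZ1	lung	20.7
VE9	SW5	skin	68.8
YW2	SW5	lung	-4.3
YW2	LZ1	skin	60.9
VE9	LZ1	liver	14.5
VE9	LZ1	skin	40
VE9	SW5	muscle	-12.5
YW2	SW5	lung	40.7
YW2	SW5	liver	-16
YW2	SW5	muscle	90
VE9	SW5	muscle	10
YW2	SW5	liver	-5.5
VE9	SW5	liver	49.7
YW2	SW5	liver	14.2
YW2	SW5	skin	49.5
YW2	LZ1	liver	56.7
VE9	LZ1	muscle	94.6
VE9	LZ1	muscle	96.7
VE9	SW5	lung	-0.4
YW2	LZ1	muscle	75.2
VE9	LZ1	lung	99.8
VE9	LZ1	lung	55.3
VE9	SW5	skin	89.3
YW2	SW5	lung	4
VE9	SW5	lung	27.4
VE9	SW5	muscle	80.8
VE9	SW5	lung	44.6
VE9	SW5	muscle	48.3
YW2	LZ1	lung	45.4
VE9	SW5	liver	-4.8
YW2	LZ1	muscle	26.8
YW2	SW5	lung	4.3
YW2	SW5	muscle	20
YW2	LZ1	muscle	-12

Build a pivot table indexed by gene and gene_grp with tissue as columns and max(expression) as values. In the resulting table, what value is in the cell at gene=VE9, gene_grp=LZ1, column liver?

Rows with gene=VE9, gene_grp=LZ1 and tissue=liver: expression values are 10.1, 11.6, 97.3, 14.9, 70.3, 14.5.
max(10.1, 11.6, 97.3, 14.9, 70.3, 14.5) = 97.3.

97.3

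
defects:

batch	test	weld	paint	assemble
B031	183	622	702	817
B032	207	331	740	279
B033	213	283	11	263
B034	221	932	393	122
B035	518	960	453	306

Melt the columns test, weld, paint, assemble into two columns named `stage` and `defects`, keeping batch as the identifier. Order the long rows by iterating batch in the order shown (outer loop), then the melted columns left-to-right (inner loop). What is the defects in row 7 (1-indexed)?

20 rows total (5 × 4). Row 7: index ⌊(7-1)/4⌋ = 1 into batch → B032; (7-1) mod 4 = 2 into the melted columns → paint.
So row 7 is (B032, paint, 740); defects = 740.

740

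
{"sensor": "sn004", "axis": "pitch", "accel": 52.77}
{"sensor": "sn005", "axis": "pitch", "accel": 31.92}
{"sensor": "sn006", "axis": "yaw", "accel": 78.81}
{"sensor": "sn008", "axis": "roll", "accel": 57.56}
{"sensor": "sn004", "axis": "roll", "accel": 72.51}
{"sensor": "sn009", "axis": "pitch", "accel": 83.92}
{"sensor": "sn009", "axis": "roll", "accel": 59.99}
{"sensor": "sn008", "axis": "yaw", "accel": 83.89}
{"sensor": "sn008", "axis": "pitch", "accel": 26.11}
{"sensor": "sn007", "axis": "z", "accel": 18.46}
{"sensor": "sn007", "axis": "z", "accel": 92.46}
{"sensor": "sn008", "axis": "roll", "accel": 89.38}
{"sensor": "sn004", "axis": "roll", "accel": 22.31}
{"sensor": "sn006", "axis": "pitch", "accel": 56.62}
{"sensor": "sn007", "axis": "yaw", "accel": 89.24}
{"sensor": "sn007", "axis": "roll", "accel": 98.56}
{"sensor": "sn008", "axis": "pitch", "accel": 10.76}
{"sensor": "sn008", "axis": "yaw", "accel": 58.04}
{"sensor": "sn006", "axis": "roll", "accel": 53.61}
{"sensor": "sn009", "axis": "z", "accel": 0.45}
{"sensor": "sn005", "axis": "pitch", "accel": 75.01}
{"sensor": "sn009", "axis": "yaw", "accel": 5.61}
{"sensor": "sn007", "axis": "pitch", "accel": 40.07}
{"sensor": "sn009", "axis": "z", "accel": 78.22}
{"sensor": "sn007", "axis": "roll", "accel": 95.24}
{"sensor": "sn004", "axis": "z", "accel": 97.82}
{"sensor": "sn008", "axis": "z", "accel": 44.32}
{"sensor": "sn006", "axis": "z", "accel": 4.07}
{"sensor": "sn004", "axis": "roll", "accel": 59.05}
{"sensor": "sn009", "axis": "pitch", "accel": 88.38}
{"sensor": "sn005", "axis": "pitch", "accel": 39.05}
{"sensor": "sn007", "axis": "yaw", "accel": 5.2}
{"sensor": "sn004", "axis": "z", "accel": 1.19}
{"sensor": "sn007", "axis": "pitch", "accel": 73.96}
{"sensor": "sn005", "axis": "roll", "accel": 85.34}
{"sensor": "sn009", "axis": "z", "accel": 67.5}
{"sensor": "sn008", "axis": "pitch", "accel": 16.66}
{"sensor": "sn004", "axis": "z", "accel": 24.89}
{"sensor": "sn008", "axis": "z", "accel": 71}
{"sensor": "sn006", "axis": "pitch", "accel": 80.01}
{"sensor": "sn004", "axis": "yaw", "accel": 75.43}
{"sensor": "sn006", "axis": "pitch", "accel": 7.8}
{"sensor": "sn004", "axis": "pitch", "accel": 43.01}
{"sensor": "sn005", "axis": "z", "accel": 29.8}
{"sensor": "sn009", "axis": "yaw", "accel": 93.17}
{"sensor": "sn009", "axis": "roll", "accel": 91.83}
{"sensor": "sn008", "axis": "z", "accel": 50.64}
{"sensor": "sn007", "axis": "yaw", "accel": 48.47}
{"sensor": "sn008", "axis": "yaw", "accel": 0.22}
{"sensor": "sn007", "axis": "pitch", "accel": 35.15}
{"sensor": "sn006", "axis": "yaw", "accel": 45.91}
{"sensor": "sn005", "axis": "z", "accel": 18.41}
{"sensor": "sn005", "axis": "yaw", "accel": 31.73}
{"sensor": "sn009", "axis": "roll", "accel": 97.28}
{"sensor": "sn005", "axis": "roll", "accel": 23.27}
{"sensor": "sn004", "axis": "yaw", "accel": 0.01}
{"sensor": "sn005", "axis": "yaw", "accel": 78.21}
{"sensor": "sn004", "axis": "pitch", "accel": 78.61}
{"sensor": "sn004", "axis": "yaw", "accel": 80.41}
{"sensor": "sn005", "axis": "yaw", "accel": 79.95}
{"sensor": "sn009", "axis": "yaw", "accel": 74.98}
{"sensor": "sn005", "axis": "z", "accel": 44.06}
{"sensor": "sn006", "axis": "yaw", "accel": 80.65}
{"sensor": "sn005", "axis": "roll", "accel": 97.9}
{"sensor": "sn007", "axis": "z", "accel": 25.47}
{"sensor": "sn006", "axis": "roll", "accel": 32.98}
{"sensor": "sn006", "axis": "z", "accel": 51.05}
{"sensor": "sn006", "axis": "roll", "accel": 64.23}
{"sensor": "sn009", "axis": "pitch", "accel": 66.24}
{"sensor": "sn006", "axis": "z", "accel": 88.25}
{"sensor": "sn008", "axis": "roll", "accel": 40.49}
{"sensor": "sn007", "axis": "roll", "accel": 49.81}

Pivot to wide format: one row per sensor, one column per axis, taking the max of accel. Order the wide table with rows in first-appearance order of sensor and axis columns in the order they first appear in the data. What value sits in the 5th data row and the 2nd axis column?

With rows in first-appearance order of sensor, row 5 is sensor=sn009. axis columns in first-appearance order: pitch, yaw, roll, z; column 2 is yaw.
Long rows with sensor=sn009, axis=yaw: max(5.61, 93.17, 74.98) = 93.17.

93.17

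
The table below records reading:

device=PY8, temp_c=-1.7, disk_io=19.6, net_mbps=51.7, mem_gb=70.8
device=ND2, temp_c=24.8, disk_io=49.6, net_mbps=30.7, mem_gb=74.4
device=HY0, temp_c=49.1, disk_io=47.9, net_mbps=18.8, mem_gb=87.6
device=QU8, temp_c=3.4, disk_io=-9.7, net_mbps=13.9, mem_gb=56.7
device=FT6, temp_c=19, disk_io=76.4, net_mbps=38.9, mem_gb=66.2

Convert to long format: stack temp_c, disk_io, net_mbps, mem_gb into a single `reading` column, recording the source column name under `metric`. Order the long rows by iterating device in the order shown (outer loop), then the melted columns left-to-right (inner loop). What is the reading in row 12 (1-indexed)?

20 rows total (5 × 4). Row 12: index ⌊(12-1)/4⌋ = 2 into device → HY0; (12-1) mod 4 = 3 into the melted columns → mem_gb.
So row 12 is (HY0, mem_gb, 87.6); reading = 87.6.

87.6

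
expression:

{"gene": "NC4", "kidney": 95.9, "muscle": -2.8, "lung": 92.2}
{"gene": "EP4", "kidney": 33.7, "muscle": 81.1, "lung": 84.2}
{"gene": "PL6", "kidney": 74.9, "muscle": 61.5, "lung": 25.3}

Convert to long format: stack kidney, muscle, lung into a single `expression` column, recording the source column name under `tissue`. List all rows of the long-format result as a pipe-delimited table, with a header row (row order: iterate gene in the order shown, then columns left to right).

| gene | tissue | expression |
| NC4 | kidney | 95.9 |
| NC4 | muscle | -2.8 |
| NC4 | lung | 92.2 |
| EP4 | kidney | 33.7 |
| EP4 | muscle | 81.1 |
| EP4 | lung | 84.2 |
| PL6 | kidney | 74.9 |
| PL6 | muscle | 61.5 |
| PL6 | lung | 25.3 |

Each (gene, column) pair becomes one row: 3 × 3 = 9 rows.
For example, (NC4, kidney) → expression=95.9.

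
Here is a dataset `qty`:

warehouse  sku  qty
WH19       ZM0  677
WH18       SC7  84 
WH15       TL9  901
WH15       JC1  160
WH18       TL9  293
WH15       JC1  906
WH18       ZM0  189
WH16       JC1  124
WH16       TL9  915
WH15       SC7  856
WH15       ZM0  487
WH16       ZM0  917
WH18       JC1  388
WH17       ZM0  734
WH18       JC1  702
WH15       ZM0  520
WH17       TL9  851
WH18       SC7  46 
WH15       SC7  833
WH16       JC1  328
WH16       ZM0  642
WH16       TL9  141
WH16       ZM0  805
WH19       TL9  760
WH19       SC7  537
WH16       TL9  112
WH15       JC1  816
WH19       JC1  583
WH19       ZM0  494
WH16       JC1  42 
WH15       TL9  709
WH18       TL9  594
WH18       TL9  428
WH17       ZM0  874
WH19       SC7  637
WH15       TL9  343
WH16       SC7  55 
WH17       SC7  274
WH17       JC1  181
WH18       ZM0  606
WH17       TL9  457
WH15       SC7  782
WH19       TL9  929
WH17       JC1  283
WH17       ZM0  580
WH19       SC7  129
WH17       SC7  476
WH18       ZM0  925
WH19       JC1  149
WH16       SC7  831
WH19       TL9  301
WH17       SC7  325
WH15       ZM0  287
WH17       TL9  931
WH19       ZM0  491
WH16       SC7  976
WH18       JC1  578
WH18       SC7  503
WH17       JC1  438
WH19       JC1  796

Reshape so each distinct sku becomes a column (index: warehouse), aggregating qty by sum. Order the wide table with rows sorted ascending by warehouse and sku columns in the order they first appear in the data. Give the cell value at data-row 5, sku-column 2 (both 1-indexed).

1303

With rows sorted ascending by warehouse, row 5 is warehouse=WH19. sku columns in first-appearance order: ZM0, SC7, TL9, JC1; column 2 is SC7.
Long rows with warehouse=WH19, sku=SC7: 537 + 637 + 129 = 1303.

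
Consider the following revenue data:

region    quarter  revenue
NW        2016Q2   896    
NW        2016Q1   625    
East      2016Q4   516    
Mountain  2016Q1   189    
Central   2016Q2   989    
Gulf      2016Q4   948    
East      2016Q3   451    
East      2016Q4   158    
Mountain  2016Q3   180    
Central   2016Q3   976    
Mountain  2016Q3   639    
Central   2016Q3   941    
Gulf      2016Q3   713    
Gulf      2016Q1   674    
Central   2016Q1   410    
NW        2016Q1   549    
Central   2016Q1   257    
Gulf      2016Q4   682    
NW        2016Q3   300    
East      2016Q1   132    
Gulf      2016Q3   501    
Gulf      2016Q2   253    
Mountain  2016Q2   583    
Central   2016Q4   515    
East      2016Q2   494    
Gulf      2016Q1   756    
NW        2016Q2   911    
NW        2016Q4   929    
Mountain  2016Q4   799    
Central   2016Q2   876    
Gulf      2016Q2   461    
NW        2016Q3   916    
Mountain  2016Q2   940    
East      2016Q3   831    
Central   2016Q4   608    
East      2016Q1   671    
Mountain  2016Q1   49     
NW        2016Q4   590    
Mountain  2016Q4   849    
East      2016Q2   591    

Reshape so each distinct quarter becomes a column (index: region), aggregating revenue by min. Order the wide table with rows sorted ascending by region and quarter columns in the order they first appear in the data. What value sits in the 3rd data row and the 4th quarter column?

With rows sorted ascending by region, row 3 is region=Gulf. quarter columns in first-appearance order: 2016Q2, 2016Q1, 2016Q4, 2016Q3; column 4 is 2016Q3.
Long rows with region=Gulf, quarter=2016Q3: min(713, 501) = 501.

501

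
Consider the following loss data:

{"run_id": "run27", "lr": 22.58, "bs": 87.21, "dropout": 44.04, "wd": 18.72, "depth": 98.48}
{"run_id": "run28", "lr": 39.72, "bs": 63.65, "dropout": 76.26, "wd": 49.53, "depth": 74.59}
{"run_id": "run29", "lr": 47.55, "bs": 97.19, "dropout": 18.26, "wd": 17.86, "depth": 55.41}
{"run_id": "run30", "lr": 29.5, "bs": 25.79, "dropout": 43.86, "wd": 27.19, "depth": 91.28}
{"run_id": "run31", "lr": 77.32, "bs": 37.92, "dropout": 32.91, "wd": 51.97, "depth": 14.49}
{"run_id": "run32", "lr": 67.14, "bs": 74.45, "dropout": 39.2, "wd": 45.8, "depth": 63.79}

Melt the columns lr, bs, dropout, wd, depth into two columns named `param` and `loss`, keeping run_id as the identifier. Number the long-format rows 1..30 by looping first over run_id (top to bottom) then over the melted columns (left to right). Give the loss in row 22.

37.92

30 rows total (6 × 5). Row 22: index ⌊(22-1)/5⌋ = 4 into run_id → run31; (22-1) mod 5 = 1 into the melted columns → bs.
So row 22 is (run31, bs, 37.92); loss = 37.92.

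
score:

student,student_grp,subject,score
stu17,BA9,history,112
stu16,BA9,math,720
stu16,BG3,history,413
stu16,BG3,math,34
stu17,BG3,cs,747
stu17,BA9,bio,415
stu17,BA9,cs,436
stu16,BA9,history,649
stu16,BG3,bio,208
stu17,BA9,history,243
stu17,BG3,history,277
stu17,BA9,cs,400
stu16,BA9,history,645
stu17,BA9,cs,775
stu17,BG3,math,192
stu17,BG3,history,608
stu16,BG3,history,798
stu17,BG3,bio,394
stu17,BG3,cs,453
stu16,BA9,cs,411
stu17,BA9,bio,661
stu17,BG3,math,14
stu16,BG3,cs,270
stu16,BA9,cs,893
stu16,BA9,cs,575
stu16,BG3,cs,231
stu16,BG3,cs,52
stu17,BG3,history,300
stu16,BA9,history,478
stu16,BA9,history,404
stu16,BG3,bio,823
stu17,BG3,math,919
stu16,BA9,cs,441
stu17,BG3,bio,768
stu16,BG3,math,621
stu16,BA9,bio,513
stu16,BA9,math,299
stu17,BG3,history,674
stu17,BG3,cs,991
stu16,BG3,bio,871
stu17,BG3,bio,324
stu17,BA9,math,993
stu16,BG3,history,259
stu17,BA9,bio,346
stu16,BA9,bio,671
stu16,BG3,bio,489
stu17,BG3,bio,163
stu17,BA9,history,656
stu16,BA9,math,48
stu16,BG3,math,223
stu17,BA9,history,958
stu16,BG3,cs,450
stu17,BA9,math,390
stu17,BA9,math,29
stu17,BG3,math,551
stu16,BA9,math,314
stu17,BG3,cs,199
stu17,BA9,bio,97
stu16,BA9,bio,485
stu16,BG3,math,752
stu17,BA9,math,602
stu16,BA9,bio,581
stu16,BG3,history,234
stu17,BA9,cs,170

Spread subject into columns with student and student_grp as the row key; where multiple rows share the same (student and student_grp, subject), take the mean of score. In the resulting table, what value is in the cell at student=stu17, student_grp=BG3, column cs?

597.50

Rows with student=stu17, student_grp=BG3 and subject=cs: score values are 747, 453, 991, 199.
(747 + 453 + 991 + 199) / 4 = 597.50.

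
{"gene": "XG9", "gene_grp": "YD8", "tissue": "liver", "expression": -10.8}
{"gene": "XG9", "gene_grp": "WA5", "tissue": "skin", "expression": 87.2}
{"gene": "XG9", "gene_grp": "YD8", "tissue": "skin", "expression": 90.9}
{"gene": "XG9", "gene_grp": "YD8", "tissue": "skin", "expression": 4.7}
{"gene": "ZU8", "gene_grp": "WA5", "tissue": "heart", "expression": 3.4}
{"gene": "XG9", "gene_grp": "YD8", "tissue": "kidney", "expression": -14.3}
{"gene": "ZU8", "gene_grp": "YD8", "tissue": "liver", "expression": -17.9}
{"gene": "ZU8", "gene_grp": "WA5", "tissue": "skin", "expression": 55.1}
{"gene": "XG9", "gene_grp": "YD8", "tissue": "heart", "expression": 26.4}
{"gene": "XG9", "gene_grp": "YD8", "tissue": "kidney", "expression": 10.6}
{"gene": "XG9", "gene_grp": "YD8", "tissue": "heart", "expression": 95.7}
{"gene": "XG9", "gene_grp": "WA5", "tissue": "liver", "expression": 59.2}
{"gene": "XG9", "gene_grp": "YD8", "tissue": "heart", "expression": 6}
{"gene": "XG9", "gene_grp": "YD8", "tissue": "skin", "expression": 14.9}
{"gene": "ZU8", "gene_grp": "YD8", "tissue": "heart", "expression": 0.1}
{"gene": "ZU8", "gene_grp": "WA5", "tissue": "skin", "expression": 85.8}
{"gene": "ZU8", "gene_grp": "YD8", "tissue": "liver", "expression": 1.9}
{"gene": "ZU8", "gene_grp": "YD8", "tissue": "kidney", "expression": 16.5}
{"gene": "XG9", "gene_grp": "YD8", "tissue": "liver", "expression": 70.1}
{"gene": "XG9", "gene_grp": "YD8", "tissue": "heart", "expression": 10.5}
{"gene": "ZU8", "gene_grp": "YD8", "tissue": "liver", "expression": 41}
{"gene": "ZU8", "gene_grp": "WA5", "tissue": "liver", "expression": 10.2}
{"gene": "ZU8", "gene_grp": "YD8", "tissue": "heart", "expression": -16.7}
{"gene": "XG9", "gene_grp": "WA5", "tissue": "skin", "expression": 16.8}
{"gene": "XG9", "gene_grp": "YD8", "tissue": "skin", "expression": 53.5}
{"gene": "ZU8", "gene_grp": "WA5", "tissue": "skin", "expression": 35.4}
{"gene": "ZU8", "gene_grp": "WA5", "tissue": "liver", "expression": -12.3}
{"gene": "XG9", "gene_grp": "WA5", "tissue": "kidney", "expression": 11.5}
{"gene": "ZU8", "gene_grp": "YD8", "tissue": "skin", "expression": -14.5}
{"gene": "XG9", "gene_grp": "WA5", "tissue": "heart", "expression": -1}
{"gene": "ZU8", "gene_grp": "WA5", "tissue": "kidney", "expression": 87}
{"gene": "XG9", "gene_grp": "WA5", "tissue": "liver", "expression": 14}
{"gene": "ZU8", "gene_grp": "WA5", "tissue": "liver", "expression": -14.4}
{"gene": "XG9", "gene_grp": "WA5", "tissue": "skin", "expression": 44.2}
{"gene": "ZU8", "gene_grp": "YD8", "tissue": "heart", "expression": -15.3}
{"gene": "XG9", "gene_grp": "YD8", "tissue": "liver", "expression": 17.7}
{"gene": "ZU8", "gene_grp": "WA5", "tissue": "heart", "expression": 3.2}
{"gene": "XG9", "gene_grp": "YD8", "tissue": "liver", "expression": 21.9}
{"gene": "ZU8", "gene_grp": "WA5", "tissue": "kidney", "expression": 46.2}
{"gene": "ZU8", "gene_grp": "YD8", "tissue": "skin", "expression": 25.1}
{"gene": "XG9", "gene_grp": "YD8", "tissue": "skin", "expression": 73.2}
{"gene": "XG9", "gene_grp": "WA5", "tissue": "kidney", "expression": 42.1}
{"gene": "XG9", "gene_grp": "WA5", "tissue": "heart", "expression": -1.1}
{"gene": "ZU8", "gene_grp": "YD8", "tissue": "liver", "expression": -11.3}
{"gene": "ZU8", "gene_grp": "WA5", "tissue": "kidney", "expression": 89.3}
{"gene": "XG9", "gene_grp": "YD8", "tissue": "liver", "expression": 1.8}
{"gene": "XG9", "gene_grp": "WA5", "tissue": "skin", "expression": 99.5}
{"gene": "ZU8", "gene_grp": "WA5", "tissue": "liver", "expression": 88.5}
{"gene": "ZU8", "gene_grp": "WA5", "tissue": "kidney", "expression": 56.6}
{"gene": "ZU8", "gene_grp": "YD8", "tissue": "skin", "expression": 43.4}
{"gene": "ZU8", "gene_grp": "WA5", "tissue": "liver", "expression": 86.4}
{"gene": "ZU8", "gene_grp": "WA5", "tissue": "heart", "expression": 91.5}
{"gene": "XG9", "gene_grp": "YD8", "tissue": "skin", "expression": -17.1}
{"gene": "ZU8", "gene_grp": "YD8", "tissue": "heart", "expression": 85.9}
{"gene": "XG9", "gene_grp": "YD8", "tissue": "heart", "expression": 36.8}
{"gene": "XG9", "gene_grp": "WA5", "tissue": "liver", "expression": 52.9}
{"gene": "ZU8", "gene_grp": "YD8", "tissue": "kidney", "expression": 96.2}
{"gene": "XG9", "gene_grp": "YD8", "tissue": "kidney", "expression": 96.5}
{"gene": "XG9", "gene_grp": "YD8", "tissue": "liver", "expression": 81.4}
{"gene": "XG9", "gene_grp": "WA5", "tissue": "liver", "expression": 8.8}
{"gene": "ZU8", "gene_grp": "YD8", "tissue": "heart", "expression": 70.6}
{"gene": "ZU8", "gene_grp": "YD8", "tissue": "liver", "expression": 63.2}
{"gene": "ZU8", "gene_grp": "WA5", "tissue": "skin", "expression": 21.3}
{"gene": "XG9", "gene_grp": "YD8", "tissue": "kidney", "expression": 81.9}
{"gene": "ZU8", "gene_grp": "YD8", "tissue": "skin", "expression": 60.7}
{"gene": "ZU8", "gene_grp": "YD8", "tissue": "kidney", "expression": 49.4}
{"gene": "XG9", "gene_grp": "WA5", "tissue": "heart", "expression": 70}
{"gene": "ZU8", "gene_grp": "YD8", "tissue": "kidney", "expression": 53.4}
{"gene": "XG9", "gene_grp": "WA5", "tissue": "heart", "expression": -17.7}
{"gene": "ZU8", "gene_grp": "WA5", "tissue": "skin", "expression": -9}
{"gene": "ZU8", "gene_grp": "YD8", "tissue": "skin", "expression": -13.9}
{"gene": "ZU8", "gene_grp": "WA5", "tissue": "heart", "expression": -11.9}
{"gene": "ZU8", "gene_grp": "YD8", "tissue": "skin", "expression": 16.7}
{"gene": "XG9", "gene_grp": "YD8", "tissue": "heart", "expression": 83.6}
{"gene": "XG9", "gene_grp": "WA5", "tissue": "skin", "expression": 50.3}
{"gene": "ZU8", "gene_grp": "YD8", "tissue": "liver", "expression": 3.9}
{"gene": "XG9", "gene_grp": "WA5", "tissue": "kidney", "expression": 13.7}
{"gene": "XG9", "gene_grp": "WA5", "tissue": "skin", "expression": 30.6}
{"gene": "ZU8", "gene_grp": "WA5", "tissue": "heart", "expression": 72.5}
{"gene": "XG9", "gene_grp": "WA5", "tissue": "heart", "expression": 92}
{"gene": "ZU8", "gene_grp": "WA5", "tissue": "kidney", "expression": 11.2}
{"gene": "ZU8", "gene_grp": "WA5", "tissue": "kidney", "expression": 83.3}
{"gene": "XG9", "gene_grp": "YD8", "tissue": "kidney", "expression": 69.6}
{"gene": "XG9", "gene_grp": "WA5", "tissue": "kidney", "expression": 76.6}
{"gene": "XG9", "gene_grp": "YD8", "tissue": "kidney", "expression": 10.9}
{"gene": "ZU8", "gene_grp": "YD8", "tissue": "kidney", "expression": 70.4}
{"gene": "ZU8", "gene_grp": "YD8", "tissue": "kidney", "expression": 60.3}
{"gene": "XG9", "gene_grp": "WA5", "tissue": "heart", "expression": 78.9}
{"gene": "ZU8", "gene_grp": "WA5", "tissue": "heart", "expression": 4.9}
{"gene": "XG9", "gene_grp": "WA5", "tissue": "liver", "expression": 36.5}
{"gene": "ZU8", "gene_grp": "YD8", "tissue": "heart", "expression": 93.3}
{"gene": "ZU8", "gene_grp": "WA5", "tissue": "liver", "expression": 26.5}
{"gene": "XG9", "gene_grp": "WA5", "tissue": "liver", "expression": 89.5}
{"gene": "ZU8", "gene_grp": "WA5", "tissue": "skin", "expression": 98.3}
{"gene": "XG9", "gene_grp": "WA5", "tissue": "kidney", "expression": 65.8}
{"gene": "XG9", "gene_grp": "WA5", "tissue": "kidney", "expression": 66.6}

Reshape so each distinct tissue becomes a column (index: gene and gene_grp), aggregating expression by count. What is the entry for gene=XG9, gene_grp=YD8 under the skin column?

Rows with gene=XG9, gene_grp=YD8 and tissue=skin: expression values are 90.9, 4.7, 14.9, 53.5, 73.2, -17.1.
6 rows match — count = 6.

6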